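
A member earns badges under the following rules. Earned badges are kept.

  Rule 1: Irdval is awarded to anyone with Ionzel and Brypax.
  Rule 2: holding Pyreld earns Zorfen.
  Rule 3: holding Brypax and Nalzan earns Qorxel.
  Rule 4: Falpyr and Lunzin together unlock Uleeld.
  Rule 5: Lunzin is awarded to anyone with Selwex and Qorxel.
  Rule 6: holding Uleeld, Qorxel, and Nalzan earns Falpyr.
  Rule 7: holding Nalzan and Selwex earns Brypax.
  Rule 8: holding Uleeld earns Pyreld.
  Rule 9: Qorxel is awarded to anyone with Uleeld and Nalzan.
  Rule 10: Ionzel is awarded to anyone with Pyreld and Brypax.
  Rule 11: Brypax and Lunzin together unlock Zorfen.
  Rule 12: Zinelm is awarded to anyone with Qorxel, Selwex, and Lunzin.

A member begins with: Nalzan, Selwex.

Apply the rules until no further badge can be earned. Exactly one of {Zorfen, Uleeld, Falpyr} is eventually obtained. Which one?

Zorfen

With Nalzan and Selwex, Brypax is earned (Rule 7).
With Brypax and Nalzan, Qorxel is earned (Rule 3).
With Selwex and Qorxel, Lunzin is earned (Rule 5).
With Brypax and Lunzin, Zorfen is earned (Rule 11).
Uleeld would need Falpyr and Lunzin (Rule 4), but Falpyr is never earned. Falpyr would need Uleeld, Qorxel, and Nalzan (Rule 6), but Uleeld is never earned.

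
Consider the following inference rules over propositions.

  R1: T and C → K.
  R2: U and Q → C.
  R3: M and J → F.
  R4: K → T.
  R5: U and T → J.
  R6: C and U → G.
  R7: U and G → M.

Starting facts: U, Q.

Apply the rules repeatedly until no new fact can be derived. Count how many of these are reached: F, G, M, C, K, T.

3

From U and Q, R2 gives C.
C and U hold, so G follows (R6).
From U and G, R7 gives M.
F would need M and J (R3), but J is never established.
G: reached.
M: reached.
C: reached.
K would need T and C (R1), but T is never established.
T would need K (R4), but K is never established.
Reached: G, M, and C — 3 of the 6.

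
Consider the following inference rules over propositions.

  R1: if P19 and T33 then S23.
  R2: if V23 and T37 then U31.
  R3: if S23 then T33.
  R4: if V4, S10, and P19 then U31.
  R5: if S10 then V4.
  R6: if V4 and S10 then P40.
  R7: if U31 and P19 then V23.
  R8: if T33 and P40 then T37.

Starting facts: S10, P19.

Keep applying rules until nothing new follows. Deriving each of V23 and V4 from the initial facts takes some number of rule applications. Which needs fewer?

V4: From S10, R5 gives V4. [1 rule application]
V23: S10 holds, so V4 follows (R5). V4, S10, and P19 hold, so U31 follows (R4). From U31 and P19, R7 gives V23. [3 rule applications]
V4 needs fewer.

V4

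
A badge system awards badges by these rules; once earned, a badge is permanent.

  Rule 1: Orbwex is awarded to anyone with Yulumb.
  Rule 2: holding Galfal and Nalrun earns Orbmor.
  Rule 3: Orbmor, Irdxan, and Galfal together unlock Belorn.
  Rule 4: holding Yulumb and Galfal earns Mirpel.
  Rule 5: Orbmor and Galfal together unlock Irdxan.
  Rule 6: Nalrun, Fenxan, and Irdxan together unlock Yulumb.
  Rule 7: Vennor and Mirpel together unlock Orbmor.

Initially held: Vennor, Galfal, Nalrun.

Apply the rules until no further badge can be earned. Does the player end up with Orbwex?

Orbwex would need Yulumb (Rule 1), but Yulumb is never earned.

No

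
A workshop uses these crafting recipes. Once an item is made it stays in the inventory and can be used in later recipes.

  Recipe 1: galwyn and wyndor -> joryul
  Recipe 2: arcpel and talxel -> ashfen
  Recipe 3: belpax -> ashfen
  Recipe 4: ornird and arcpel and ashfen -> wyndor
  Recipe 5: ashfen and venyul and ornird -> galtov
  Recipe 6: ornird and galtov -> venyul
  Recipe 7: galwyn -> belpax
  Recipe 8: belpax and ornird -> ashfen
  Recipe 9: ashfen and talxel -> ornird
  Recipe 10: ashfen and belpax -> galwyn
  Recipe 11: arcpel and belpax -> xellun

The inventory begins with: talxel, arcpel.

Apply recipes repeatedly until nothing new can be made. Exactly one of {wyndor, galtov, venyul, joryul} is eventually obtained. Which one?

Using Recipe 2, arcpel and talxel make ashfen.
Using Recipe 9, ashfen and talxel make ornird.
Using Recipe 4, ornird, arcpel, and ashfen make wyndor.
venyul would need ornird and galtov (Recipe 6), but galtov is never obtained. galtov would need ashfen, venyul, and ornird (Recipe 5), but venyul is never obtained. joryul would need galwyn and wyndor (Recipe 1), but galwyn is never obtained.

wyndor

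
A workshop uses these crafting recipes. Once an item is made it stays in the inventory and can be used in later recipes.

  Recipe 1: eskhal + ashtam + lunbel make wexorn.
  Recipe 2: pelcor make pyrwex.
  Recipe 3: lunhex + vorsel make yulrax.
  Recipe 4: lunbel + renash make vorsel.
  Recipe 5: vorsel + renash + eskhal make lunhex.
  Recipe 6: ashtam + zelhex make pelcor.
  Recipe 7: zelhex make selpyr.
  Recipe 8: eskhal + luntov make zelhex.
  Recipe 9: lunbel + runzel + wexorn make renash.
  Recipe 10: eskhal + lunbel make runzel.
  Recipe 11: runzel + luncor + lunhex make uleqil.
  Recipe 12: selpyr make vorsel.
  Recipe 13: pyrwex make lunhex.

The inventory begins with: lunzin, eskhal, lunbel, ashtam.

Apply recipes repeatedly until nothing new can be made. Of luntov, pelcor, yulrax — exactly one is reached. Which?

Using Recipe 1, eskhal, ashtam, and lunbel make wexorn.
eskhal + lunbel → runzel (Recipe 10).
Using Recipe 9, lunbel, runzel, and wexorn make renash.
Using Recipe 4, lunbel and renash make vorsel.
Using Recipe 5, vorsel, renash, and eskhal make lunhex.
lunhex + vorsel → yulrax (Recipe 3).
pelcor would need ashtam and zelhex (Recipe 6), but zelhex is never obtained. No rule produces luntov, and it is not given.

yulrax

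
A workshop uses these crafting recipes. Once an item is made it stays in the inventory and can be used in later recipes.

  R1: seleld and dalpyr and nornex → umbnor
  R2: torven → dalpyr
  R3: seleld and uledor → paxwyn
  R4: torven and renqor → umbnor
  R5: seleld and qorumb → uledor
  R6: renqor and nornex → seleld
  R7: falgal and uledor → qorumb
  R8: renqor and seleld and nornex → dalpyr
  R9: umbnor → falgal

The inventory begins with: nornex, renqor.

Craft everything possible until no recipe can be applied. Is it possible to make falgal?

Yes

renqor and nornex → seleld (R6).
Using R8, renqor, seleld, and nornex make dalpyr.
seleld and dalpyr and nornex → umbnor (R1).
umbnor → falgal (R9).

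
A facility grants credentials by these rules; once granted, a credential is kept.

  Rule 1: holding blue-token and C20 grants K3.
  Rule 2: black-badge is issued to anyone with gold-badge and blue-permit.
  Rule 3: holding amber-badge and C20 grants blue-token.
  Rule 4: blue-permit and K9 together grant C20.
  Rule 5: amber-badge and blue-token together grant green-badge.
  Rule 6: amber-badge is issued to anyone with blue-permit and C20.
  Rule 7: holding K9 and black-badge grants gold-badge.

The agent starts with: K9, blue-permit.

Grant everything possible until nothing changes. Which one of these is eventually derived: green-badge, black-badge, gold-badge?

green-badge

Holding blue-permit and K9 grants C20 (Rule 4).
Holding blue-permit and C20 grants amber-badge (Rule 6).
Holding amber-badge and C20 grants blue-token (Rule 3).
Holding amber-badge and blue-token grants green-badge (Rule 5).
gold-badge would need K9 and black-badge (Rule 7), but black-badge is never granted. black-badge would need gold-badge and blue-permit (Rule 2), but gold-badge is never granted.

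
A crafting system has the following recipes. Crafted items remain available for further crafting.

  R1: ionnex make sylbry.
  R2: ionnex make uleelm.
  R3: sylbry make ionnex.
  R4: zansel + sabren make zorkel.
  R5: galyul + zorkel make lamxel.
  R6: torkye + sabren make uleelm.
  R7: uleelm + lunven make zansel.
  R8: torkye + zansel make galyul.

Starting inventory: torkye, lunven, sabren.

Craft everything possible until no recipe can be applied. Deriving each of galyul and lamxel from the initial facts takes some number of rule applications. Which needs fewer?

galyul

galyul: Using R6, torkye and sabren make uleelm. uleelm + lunven → zansel (R7). Using R8, torkye and zansel make galyul. [3 rule applications]
lamxel: Using R6, torkye and sabren make uleelm. Using R7, uleelm and lunven make zansel. Using R8, torkye and zansel make galyul. Using R4, zansel and sabren make zorkel. galyul + zorkel → lamxel (R5). [5 rule applications]
galyul needs fewer.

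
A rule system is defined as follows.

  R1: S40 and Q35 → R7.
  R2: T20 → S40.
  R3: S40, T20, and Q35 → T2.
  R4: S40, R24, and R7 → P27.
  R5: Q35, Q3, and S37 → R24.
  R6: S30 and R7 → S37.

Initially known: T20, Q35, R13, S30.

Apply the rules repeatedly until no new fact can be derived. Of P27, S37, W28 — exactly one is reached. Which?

From T20, R2 gives S40.
From S40 and Q35, R1 gives R7.
From S30 and R7, R6 gives S37.
No rule produces W28, and it is not given. P27 would need S40, R24, and R7 (R4), but R24 is never established.

S37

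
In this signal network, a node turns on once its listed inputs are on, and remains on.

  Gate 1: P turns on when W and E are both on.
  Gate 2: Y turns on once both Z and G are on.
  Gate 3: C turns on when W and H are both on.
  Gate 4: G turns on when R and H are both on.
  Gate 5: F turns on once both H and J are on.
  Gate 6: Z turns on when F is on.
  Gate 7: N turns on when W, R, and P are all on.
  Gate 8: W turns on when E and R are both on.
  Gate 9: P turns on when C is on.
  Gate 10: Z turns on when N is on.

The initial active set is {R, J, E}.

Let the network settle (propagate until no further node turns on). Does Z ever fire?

Gate 8: E and R on → W on.
W and E are on, so P turns on (Gate 1).
Gate 7: W, R, and P on → N on.
N is on, so Z turns on (Gate 10).

Yes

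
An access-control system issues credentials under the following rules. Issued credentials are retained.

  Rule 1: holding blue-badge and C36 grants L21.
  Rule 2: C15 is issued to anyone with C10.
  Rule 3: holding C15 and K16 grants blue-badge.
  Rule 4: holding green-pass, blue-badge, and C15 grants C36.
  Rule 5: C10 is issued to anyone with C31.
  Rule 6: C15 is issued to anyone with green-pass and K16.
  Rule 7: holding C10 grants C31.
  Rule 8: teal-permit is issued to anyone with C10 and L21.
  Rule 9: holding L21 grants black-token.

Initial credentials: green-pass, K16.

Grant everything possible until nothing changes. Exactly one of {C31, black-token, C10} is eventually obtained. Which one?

black-token

Holding green-pass and K16 grants C15 (Rule 6).
Holding C15 and K16 grants blue-badge (Rule 3).
Holding green-pass, blue-badge, and C15 grants C36 (Rule 4).
Holding blue-badge and C36 grants L21 (Rule 1).
Holding L21 grants black-token (Rule 9).
C10 would need C31 (Rule 5), but C31 is never granted. C31 would need C10 (Rule 7), but C10 is never granted.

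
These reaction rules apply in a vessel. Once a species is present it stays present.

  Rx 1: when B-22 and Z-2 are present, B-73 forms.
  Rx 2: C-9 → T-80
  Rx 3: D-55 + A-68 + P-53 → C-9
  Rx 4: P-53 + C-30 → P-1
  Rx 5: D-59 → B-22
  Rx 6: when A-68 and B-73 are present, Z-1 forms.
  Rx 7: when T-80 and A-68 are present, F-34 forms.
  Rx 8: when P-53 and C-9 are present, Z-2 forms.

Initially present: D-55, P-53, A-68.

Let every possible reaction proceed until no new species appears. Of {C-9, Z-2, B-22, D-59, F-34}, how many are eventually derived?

3

D-55, A-68, and P-53 present → C-9 forms (Rx 3).
C-9 present → T-80 forms (Rx 2).
P-53 and C-9 present → Z-2 forms (Rx 8).
T-80 and A-68 present → F-34 forms (Rx 7).
C-9: reached.
Z-2: reached.
B-22 would need D-59 (Rx 5), but D-59 never forms.
No rule produces D-59, and it is not given.
F-34: reached.
Reached: C-9, Z-2, and F-34 — 3 of the 5.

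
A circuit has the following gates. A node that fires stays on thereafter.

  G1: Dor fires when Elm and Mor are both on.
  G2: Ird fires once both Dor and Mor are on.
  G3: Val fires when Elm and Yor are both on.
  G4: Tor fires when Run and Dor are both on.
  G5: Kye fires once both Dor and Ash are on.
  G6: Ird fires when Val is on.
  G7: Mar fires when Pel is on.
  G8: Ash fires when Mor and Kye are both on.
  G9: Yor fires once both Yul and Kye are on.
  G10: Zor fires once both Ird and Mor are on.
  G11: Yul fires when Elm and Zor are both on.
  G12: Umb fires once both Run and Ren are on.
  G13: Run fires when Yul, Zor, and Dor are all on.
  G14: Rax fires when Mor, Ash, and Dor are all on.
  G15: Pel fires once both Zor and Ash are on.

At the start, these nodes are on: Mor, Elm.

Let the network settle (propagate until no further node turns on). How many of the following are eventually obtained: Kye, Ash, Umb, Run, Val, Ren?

1

Elm and Mor are on, so Dor fires (G1).
G2: Dor and Mor on → Ird on.
Ird and Mor are on, so Zor fires (G10).
G11: Elm and Zor on → Yul on.
Yul, Zor, and Dor are on, so Run fires (G13).
Kye would need Dor and Ash (G5), but Ash never turns on.
Ash would need Mor and Kye (G8), but Kye never turns on.
Umb would need Run and Ren (G12), but Ren never turns on.
Run: reached.
Val would need Elm and Yor (G3), but Yor never turns on.
No rule produces Ren, and it is not given.
Reached: Run — 1 of the 6.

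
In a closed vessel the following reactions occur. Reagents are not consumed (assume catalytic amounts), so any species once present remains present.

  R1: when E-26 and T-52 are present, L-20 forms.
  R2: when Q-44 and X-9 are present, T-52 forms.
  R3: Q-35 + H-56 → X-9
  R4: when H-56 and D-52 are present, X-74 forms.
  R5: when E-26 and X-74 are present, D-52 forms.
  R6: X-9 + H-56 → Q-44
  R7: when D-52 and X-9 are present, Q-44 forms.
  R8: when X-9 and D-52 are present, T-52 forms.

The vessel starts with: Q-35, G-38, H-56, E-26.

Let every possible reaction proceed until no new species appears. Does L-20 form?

Q-35 and H-56 present → X-9 forms (R3).
X-9 and H-56 present → Q-44 forms (R6).
Q-44 and X-9 present → T-52 forms (R2).
E-26 and T-52 present → L-20 forms (R1).

Yes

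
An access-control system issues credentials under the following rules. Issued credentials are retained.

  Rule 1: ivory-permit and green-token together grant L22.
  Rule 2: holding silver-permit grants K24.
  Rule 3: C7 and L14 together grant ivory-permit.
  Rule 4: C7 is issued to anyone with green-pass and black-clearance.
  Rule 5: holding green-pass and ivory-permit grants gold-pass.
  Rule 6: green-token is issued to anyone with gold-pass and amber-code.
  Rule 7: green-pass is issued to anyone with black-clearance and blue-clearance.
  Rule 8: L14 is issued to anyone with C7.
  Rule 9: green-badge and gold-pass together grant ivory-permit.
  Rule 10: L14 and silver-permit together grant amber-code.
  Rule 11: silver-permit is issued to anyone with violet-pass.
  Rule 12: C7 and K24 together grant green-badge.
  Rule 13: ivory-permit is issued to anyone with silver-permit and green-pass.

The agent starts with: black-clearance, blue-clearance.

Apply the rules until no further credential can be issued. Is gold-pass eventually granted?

Yes

Holding black-clearance and blue-clearance grants green-pass (Rule 7).
Holding green-pass and black-clearance grants C7 (Rule 4).
Holding C7 grants L14 (Rule 8).
Holding C7 and L14 grants ivory-permit (Rule 3).
Holding green-pass and ivory-permit grants gold-pass (Rule 5).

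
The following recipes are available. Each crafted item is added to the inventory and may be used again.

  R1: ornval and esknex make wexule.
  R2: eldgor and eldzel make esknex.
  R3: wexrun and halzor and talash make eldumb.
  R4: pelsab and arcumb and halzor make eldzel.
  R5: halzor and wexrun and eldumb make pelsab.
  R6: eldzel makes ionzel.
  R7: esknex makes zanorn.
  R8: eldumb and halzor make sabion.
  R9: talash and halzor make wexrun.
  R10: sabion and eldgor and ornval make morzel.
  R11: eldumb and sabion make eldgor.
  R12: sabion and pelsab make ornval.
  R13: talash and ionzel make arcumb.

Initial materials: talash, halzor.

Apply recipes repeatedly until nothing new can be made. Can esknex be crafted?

No

esknex would need eldgor and eldzel (R2), but eldzel is never obtained.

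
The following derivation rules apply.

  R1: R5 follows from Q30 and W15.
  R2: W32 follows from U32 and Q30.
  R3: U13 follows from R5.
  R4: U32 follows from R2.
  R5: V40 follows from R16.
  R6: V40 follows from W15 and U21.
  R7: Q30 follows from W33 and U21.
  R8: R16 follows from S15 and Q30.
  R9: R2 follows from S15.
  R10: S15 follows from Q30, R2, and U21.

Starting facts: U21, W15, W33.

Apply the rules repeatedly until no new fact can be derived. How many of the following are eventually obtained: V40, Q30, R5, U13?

W15 and U21 hold, so V40 follows (R6).
From W33 and U21, R7 gives Q30.
From Q30 and W15, R1 gives R5.
R5 holds, so U13 follows (R3).
V40: reached.
Q30: reached.
R5: reached.
U13: reached.
All 4 are reached.

4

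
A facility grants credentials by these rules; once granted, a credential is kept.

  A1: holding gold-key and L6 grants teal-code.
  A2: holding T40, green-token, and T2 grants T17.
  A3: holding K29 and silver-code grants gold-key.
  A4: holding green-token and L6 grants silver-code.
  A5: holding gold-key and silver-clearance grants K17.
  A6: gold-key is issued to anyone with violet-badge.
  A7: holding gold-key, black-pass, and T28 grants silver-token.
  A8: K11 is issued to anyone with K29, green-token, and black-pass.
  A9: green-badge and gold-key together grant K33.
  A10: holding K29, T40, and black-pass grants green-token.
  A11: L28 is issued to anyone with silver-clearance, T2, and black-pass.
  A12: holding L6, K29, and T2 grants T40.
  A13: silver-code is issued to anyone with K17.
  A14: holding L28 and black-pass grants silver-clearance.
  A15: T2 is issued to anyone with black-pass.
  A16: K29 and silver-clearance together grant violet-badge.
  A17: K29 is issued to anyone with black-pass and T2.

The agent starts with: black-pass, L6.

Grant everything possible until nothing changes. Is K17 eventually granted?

K17 would need gold-key and silver-clearance (A5), but silver-clearance is never granted.

No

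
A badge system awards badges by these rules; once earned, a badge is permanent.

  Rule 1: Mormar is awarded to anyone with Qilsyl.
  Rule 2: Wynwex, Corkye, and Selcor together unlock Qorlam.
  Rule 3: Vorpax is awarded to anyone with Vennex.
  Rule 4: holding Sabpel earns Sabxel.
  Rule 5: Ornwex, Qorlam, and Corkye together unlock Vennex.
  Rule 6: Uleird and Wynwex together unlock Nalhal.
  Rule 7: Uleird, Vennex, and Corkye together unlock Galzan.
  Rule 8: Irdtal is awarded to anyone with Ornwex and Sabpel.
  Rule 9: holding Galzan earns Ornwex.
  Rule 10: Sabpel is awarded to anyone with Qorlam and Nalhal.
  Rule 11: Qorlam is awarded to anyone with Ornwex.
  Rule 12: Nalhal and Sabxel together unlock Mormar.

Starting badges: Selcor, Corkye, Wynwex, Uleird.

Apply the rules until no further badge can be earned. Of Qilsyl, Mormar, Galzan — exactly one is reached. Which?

Mormar

With Wynwex, Corkye, and Selcor, Qorlam is earned (Rule 2).
With Uleird and Wynwex, Nalhal is earned (Rule 6).
With Qorlam and Nalhal, Sabpel is earned (Rule 10).
With Sabpel, Sabxel is earned (Rule 4).
With Nalhal and Sabxel, Mormar is earned (Rule 12).
No rule produces Qilsyl, and it is not given. Galzan would need Uleird, Vennex, and Corkye (Rule 7), but Vennex is never earned.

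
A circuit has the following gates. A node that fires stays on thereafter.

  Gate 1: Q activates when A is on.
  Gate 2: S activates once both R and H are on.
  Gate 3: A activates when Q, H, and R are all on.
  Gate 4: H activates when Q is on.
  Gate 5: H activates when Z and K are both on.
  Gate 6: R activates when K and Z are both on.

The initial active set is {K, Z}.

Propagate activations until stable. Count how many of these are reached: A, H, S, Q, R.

3

Z and K are on, so H activates (Gate 5).
K and Z are on, so R activates (Gate 6).
Gate 2: R and H on → S on.
A would need Q, H, and R (Gate 3), but Q never turns on.
H: reached.
S: reached.
Q would need A (Gate 1), but A never turns on.
R: reached.
Reached: H, S, and R — 3 of the 5.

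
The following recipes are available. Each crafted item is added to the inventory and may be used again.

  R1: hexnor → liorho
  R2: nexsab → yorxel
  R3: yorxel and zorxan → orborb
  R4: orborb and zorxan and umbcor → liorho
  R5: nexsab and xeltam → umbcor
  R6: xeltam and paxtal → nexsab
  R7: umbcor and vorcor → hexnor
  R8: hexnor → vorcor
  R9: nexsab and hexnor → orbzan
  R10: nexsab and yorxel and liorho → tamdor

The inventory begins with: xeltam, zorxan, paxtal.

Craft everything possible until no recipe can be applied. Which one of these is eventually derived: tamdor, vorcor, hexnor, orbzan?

tamdor

Using R6, xeltam and paxtal make nexsab.
Using R5, nexsab and xeltam make umbcor.
Using R2, nexsab makes yorxel.
yorxel and zorxan → orborb (R3).
Using R4, orborb, zorxan, and umbcor make liorho.
Using R10, nexsab, yorxel, and liorho make tamdor.
hexnor would need umbcor and vorcor (R7), but vorcor is never obtained. vorcor would need hexnor (R8), but hexnor is never obtained. orbzan would need nexsab and hexnor (R9), but hexnor is never obtained.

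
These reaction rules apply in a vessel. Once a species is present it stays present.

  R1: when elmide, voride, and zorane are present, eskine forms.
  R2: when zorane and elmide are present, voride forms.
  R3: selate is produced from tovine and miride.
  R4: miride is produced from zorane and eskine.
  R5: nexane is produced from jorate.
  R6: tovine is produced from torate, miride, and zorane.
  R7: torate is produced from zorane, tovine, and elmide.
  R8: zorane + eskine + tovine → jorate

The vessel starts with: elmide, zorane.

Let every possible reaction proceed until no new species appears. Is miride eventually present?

zorane and elmide present → voride forms (R2).
elmide, voride, and zorane present → eskine forms (R1).
zorane and eskine present → miride forms (R4).

Yes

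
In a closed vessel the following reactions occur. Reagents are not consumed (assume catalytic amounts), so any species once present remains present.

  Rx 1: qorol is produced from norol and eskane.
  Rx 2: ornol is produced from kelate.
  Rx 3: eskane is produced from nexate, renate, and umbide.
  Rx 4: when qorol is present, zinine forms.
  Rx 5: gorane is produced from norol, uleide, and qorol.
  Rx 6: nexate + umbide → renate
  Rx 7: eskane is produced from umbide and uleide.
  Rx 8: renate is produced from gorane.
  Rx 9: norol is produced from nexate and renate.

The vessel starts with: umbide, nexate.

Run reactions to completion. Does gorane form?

gorane would need norol, uleide, and qorol (Rx 5), but uleide never forms.

No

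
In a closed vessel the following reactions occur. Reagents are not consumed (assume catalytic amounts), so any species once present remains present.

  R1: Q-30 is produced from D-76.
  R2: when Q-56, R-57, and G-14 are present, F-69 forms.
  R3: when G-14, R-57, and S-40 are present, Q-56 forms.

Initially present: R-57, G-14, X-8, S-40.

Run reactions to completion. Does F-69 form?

Yes

G-14, R-57, and S-40 present → Q-56 forms (R3).
Q-56, R-57, and G-14 present → F-69 forms (R2).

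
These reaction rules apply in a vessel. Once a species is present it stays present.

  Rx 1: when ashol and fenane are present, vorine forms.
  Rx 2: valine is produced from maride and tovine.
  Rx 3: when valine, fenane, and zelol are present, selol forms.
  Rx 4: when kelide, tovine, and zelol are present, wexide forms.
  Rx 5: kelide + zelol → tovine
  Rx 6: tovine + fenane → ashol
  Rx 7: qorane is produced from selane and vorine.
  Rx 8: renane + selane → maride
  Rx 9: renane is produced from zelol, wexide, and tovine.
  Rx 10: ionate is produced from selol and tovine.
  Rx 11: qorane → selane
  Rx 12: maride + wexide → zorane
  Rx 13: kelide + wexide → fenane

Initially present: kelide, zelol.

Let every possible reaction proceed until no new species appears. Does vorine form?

kelide and zelol present → tovine forms (Rx 5).
kelide, tovine, and zelol present → wexide forms (Rx 4).
kelide and wexide present → fenane forms (Rx 13).
tovine and fenane present → ashol forms (Rx 6).
ashol and fenane present → vorine forms (Rx 1).

Yes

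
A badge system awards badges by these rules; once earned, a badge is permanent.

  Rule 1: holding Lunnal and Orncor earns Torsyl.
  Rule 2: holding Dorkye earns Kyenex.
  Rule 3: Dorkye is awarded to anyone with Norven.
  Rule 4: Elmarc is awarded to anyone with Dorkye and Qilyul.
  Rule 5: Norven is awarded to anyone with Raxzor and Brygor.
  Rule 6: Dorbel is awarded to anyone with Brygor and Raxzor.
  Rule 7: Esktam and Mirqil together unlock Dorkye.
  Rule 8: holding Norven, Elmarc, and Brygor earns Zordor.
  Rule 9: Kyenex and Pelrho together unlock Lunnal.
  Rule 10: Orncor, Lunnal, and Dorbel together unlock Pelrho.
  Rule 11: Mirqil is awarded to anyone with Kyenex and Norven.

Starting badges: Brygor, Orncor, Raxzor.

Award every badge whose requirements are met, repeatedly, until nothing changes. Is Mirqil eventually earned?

With Raxzor and Brygor, Norven is earned (Rule 5).
With Norven, Dorkye is earned (Rule 3).
With Dorkye, Kyenex is earned (Rule 2).
With Kyenex and Norven, Mirqil is earned (Rule 11).

Yes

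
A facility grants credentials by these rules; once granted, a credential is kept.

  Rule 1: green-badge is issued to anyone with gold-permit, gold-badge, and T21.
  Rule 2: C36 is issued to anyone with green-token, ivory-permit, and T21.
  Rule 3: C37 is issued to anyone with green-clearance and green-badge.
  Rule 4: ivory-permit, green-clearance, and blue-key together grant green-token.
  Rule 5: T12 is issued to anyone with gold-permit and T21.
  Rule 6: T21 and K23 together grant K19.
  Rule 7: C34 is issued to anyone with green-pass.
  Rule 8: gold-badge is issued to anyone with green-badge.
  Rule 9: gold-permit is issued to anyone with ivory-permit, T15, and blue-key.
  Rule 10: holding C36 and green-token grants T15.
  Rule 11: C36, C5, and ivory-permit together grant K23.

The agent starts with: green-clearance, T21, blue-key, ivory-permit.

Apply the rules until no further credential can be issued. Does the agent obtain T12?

Yes

Holding ivory-permit, green-clearance, and blue-key grants green-token (Rule 4).
Holding green-token, ivory-permit, and T21 grants C36 (Rule 2).
Holding C36 and green-token grants T15 (Rule 10).
Holding ivory-permit, T15, and blue-key grants gold-permit (Rule 9).
Holding gold-permit and T21 grants T12 (Rule 5).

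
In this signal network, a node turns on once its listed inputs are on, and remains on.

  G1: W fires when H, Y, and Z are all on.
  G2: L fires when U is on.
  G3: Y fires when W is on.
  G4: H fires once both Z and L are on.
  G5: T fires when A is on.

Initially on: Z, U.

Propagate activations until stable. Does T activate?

T would need A (G5), but A never turns on.

No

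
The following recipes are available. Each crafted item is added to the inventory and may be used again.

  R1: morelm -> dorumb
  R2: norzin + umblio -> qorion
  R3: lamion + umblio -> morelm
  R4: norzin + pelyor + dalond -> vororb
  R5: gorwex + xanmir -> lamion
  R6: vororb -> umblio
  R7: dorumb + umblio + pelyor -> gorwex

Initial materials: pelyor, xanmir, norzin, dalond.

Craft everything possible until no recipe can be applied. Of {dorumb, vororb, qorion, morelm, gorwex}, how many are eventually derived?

norzin + pelyor + dalond -> vororb (R4).
Using R6, vororb makes umblio.
Using R2, norzin and umblio make qorion.
dorumb would need morelm (R1), but morelm is never obtained.
vororb: reached.
qorion: reached.
morelm would need lamion and umblio (R3), but lamion is never obtained.
gorwex would need dorumb, umblio, and pelyor (R7), but dorumb is never obtained.
Reached: vororb and qorion — 2 of the 5.

2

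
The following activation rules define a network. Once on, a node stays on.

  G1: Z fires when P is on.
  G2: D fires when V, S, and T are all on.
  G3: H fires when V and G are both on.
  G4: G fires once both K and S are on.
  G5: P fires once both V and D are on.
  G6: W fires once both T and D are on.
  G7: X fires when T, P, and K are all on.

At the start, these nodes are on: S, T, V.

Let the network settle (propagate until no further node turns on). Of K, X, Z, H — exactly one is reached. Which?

Z

G2: V, S, and T on → D on.
V and D are on, so P fires (G5).
G1: P on → Z on.
No rule produces K, and it is not given. X would need T, P, and K (G7), but K never turns on. H would need V and G (G3), but G never turns on.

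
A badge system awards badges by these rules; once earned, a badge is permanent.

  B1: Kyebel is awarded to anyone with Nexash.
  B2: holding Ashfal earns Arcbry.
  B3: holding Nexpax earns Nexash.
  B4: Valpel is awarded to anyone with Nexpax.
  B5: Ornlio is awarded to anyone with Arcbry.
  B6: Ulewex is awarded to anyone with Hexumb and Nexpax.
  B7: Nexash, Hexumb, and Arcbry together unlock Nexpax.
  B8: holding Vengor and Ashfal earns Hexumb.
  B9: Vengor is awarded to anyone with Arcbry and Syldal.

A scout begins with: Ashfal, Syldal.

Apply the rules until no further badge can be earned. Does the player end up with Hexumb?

Yes

With Ashfal, Arcbry is earned (B2).
With Arcbry and Syldal, Vengor is earned (B9).
With Vengor and Ashfal, Hexumb is earned (B8).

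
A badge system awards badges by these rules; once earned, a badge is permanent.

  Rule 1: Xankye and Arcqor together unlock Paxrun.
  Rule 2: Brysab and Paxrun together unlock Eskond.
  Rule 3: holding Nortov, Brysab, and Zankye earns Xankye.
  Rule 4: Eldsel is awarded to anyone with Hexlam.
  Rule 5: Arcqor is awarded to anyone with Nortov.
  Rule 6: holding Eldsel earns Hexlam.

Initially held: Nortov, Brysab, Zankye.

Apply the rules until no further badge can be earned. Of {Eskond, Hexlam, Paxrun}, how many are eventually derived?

With Nortov, Brysab, and Zankye, Xankye is earned (Rule 3).
With Nortov, Arcqor is earned (Rule 5).
With Xankye and Arcqor, Paxrun is earned (Rule 1).
With Brysab and Paxrun, Eskond is earned (Rule 2).
Eskond: reached.
Hexlam would need Eldsel (Rule 6), but Eldsel is never earned.
Paxrun: reached.
Reached: Eskond and Paxrun — 2 of the 3.

2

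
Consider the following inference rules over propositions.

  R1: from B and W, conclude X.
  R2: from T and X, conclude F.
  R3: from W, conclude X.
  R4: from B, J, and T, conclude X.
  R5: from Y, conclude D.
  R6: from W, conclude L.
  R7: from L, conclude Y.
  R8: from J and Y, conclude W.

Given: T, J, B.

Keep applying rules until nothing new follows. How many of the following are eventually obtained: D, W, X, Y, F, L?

2

From B, J, and T, R4 gives X.
From T and X, R2 gives F.
D would need Y (R5), but Y is never established.
W would need J and Y (R8), but Y is never established.
X: reached.
Y would need L (R7), but L is never established.
F: reached.
L would need W (R6), but W is never established.
Reached: X and F — 2 of the 6.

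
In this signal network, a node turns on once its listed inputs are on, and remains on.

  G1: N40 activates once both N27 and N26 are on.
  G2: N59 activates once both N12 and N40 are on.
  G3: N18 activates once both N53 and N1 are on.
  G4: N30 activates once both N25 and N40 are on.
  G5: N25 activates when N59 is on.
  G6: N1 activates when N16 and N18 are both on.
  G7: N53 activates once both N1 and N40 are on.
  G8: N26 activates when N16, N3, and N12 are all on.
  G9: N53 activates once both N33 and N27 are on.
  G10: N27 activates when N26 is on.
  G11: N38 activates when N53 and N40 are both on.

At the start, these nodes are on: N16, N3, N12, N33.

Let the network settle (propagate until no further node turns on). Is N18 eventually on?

N18 would need N53 and N1 (G3), but N1 never turns on.

No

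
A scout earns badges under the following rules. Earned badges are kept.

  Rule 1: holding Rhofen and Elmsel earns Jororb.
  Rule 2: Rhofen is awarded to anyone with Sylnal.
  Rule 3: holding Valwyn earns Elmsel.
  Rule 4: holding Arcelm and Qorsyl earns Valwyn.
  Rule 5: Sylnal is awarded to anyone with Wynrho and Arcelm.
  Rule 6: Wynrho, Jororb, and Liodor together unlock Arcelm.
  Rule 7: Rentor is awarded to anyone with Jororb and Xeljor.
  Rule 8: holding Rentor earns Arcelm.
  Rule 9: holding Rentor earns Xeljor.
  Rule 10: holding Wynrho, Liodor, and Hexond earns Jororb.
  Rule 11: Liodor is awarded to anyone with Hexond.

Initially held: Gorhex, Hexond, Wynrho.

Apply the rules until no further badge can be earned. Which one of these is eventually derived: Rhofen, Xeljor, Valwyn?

Rhofen

With Hexond, Liodor is earned (Rule 11).
With Wynrho, Liodor, and Hexond, Jororb is earned (Rule 10).
With Wynrho, Jororb, and Liodor, Arcelm is earned (Rule 6).
With Wynrho and Arcelm, Sylnal is earned (Rule 5).
With Sylnal, Rhofen is earned (Rule 2).
Xeljor would need Rentor (Rule 9), but Rentor is never earned. Valwyn would need Arcelm and Qorsyl (Rule 4), but Qorsyl is never earned.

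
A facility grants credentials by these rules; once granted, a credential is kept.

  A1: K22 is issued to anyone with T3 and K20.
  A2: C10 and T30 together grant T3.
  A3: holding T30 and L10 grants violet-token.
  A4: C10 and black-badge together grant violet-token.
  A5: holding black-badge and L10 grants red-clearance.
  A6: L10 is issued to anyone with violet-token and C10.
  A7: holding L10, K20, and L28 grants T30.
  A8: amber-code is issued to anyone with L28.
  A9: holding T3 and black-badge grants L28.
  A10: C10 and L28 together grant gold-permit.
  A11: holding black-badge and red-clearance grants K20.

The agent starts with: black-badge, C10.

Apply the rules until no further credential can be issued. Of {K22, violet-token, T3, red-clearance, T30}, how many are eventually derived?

2

Holding C10 and black-badge grants violet-token (A4).
Holding violet-token and C10 grants L10 (A6).
Holding black-badge and L10 grants red-clearance (A5).
K22 would need T3 and K20 (A1), but T3 is never granted.
violet-token: reached.
T3 would need C10 and T30 (A2), but T30 is never granted.
red-clearance: reached.
T30 would need L10, K20, and L28 (A7), but L28 is never granted.
Reached: violet-token and red-clearance — 2 of the 5.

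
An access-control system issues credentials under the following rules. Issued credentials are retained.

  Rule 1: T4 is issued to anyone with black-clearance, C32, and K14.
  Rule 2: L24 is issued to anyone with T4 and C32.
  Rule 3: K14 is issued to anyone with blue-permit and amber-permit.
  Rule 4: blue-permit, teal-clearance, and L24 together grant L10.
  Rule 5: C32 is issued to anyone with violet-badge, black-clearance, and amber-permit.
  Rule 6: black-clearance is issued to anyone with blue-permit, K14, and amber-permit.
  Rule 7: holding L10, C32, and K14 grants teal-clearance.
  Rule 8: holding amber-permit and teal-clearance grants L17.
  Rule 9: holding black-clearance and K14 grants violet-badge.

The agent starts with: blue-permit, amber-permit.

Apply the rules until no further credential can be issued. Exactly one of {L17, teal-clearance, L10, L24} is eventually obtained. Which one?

L24

Holding blue-permit and amber-permit grants K14 (Rule 3).
Holding blue-permit, K14, and amber-permit grants black-clearance (Rule 6).
Holding black-clearance and K14 grants violet-badge (Rule 9).
Holding violet-badge, black-clearance, and amber-permit grants C32 (Rule 5).
Holding black-clearance, C32, and K14 grants T4 (Rule 1).
Holding T4 and C32 grants L24 (Rule 2).
L17 would need amber-permit and teal-clearance (Rule 8), but teal-clearance is never granted. L10 would need blue-permit, teal-clearance, and L24 (Rule 4), but teal-clearance is never granted. teal-clearance would need L10, C32, and K14 (Rule 7), but L10 is never granted.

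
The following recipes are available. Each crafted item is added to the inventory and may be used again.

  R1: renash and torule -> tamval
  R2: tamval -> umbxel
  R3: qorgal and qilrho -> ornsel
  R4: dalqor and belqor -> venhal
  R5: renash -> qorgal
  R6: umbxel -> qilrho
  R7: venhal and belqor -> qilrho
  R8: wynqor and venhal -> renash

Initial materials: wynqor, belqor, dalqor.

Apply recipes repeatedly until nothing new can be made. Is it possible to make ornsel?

Yes

dalqor and belqor -> venhal (R4).
Using R8, wynqor and venhal make renash.
Using R7, venhal and belqor make qilrho.
Using R5, renash makes qorgal.
Using R3, qorgal and qilrho make ornsel.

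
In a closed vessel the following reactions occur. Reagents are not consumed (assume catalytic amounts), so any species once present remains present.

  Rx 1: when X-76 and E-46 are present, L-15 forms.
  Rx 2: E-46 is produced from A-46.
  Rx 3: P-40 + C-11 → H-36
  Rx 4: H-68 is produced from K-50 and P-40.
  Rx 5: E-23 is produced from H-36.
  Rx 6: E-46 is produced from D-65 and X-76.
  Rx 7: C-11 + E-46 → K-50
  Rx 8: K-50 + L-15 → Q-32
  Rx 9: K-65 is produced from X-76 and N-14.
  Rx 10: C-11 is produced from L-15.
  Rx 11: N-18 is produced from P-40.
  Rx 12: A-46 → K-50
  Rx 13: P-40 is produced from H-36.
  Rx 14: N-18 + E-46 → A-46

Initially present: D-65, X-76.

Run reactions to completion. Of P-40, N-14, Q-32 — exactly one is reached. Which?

Q-32

D-65 and X-76 present → E-46 forms (Rx 6).
X-76 and E-46 present → L-15 forms (Rx 1).
L-15 present → C-11 forms (Rx 10).
C-11 and E-46 present → K-50 forms (Rx 7).
K-50 and L-15 present → Q-32 forms (Rx 8).
No rule produces N-14, and it is not given. P-40 would need H-36 (Rx 13), but H-36 never forms.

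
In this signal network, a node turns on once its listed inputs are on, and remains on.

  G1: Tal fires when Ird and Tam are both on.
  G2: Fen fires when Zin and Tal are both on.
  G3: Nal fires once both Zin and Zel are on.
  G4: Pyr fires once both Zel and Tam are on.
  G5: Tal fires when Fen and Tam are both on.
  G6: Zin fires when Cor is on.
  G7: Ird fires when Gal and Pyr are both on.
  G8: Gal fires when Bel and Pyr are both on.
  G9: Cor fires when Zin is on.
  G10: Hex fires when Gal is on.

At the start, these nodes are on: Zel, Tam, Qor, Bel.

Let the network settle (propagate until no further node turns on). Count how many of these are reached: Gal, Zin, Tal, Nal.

Zel and Tam are on, so Pyr fires (G4).
G8: Bel and Pyr on → Gal on.
Gal and Pyr are on, so Ird fires (G7).
G1: Ird and Tam on → Tal on.
Gal: reached.
Zin would need Cor (G6), but Cor never turns on.
Tal: reached.
Nal would need Zin and Zel (G3), but Zin never turns on.
Reached: Gal and Tal — 2 of the 4.

2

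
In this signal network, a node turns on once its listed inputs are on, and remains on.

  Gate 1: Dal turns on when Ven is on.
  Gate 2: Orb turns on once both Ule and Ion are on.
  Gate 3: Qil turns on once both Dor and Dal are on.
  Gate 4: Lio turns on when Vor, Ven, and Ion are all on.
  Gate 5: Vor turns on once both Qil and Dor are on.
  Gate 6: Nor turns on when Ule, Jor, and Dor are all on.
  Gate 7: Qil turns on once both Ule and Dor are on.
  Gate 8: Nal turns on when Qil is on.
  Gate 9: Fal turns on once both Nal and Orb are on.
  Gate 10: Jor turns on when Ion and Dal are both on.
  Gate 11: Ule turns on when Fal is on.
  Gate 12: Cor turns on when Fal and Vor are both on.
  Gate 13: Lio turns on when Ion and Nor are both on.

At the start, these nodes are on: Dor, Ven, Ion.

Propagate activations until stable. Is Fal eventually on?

Fal would need Nal and Orb (Gate 9), but Orb never turns on.

No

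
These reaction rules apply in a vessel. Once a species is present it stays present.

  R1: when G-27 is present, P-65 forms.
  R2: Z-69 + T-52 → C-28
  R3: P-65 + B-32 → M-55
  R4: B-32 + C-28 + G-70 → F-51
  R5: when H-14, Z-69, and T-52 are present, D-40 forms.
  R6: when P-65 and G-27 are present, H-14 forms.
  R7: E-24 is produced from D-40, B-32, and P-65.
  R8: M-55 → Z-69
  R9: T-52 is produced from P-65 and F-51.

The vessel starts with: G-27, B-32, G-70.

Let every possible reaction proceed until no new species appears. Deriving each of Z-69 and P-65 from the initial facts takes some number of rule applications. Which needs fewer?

P-65

P-65: G-27 present → P-65 forms (R1). [1 rule application]
Z-69: G-27 present → P-65 forms (R1). P-65 and B-32 present → M-55 forms (R3). M-55 present → Z-69 forms (R8). [3 rule applications]
P-65 needs fewer.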